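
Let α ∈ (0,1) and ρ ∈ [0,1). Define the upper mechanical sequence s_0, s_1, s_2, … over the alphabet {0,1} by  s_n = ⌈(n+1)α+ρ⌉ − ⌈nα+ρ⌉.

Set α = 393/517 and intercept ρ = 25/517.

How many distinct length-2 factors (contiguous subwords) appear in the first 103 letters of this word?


t_n = ⌈(n·393+25)/517⌉ for n = 0 … 103:
  n=0…9: ⌈25/517⌉=1 ⌈418/517⌉=1 ⌈811/517⌉=2 ⌈1204/517⌉=3 ⌈1597/517⌉=4 ⌈1990/517⌉=4 ⌈2383/517⌉=5 ⌈2776/517⌉=6 ⌈3169/517⌉=7 ⌈3562/517⌉=7
  n=10…19: ⌈3955/517⌉=8 ⌈4348/517⌉=9 ⌈4741/517⌉=10 ⌈5134/517⌉=10 ⌈5527/517⌉=11 ⌈5920/517⌉=12 ⌈6313/517⌉=13 ⌈6706/517⌉=13 ⌈7099/517⌉=14 ⌈7492/517⌉=15
  n=20…29: ⌈7885/517⌉=16 ⌈8278/517⌉=17 ⌈8671/517⌉=17 ⌈9064/517⌉=18 ⌈9457/517⌉=19 ⌈9850/517⌉=20 ⌈10243/517⌉=20 ⌈10636/517⌉=21 ⌈11029/517⌉=22 ⌈11422/517⌉=23
  n=30…39: ⌈11815/517⌉=23 ⌈12208/517⌉=24 ⌈12601/517⌉=25 ⌈12994/517⌉=26 ⌈13387/517⌉=26 ⌈13780/517⌉=27 ⌈14173/517⌉=28 ⌈14566/517⌉=29 ⌈14959/517⌉=29 ⌈15352/517⌉=30
  n=40…49: ⌈15745/517⌉=31 ⌈16138/517⌉=32 ⌈16531/517⌉=32 ⌈16924/517⌉=33 ⌈17317/517⌉=34 ⌈17710/517⌉=35 ⌈18103/517⌉=36 ⌈18496/517⌉=36 ⌈18889/517⌉=37 ⌈19282/517⌉=38
  n=50…59: ⌈19675/517⌉=39 ⌈20068/517⌉=39 ⌈20461/517⌉=40 ⌈20854/517⌉=41 ⌈21247/517⌉=42 ⌈21640/517⌉=42 ⌈22033/517⌉=43 ⌈22426/517⌉=44 ⌈22819/517⌉=45 ⌈23212/517⌉=45
  n=60…69: ⌈23605/517⌉=46 ⌈23998/517⌉=47 ⌈24391/517⌉=48 ⌈24784/517⌉=48 ⌈25177/517⌉=49 ⌈25570/517⌉=50 ⌈25963/517⌉=51 ⌈26356/517⌉=51 ⌈26749/517⌉=52 ⌈27142/517⌉=53
  n=70…79: ⌈27535/517⌉=54 ⌈27928/517⌉=55 ⌈28321/517⌉=55 ⌈28714/517⌉=56 ⌈29107/517⌉=57 ⌈29500/517⌉=58 ⌈29893/517⌉=58 ⌈30286/517⌉=59 ⌈30679/517⌉=60 ⌈31072/517⌉=61
  n=80…89: ⌈31465/517⌉=61 ⌈31858/517⌉=62 ⌈32251/517⌉=63 ⌈32644/517⌉=64 ⌈33037/517⌉=64 ⌈33430/517⌉=65 ⌈33823/517⌉=66 ⌈34216/517⌉=67 ⌈34609/517⌉=67 ⌈35002/517⌉=68
  n=90…99: ⌈35395/517⌉=69 ⌈35788/517⌉=70 ⌈36181/517⌉=70 ⌈36574/517⌉=71 ⌈36967/517⌉=72 ⌈37360/517⌉=73 ⌈37753/517⌉=74 ⌈38146/517⌉=74 ⌈38539/517⌉=75 ⌈38932/517⌉=76
  n=100…103: ⌈39325/517⌉=77 ⌈39718/517⌉=77 ⌈40111/517⌉=78 ⌈40504/517⌉=79
s_n = t_(n+1) − t_n for n = 0 … 102 gives
prefix = 0111011101110111011110111011101110111011101111011101110111011101110111101110111011101110111011110111011
slide a length-2 window over [0..1] … [101..102] (102 windows); first occurrence of each distinct factor:
  [  0..  1] 01
  [  1..  2] 11
  [  3..  4] 10
  (the other 99 windows repeat one of these)
distinct factors: {01, 10, 11}
count = 3  (Sturmian bound for length 2 is 3)

3


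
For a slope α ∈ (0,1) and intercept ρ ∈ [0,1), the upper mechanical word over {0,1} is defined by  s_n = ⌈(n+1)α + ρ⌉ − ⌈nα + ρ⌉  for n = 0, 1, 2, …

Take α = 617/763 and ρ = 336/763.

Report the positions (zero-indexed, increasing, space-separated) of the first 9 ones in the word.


n=0: ⌈953/763⌉−⌈336/763⌉ = 2−1 = 1  ← one
n=1: ⌈1570/763⌉−⌈953/763⌉ = 3−2 = 1  ← one
n=2: ⌈2187/763⌉−⌈1570/763⌉ = 3−3 = 0
n=3: ⌈2804/763⌉−⌈2187/763⌉ = 4−3 = 1  ← one
n=4: ⌈3421/763⌉−⌈2804/763⌉ = 5−4 = 1  ← one
n=5: ⌈4038/763⌉−⌈3421/763⌉ = 6−5 = 1  ← one
n=6: ⌈4655/763⌉−⌈4038/763⌉ = 7−6 = 1  ← one
n=7: ⌈5272/763⌉−⌈4655/763⌉ = 7−7 = 0
n=8: ⌈5889/763⌉−⌈5272/763⌉ = 8−7 = 1  ← one
n=9: ⌈6506/763⌉−⌈5889/763⌉ = 9−8 = 1  ← one
n=10: ⌈7123/763⌉−⌈6506/763⌉ = 10−9 = 1  ← one
positions of the first 9 ones: 0 1 3 4 5 6 8 9 10

0 1 3 4 5 6 8 9 10


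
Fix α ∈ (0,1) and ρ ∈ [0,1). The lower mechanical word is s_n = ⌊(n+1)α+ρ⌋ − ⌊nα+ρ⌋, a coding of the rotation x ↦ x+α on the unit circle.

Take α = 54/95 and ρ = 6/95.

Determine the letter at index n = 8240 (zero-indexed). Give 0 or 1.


(n+1)α + ρ = (8241·54 + 6) / 95 = 445020/95
nα + ρ     = (8240·54 + 6) / 95 = 444966/95
⌊445020/95⌋ = 4684,  ⌊444966/95⌋ = 4683
s_{8240} = 4684 − 4683 = 1

1


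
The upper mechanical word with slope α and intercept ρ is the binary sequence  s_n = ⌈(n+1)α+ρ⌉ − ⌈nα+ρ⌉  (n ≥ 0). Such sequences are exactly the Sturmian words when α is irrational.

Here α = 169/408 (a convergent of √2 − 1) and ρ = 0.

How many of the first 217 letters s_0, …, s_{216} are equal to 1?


#1s = Σ_{n=0}^{216} s_n = Σ_{n=0}^{216} (⌈(n+1)α+ρ⌉ − ⌈nα+ρ⌉)
the sum telescopes: every ⌈nα+ρ⌉ with 0 < n < 217 appears once with + and once with −, leaving ⌈217α+ρ⌉ − ⌈0·α+ρ⌉
217α + ρ = (217·169) / 408 = 36673/408
ρ = 0/408
⌈36673/408⌉ = 90,  ⌈0/408⌉ = 0
#1s = 90 − 0 = 90

90


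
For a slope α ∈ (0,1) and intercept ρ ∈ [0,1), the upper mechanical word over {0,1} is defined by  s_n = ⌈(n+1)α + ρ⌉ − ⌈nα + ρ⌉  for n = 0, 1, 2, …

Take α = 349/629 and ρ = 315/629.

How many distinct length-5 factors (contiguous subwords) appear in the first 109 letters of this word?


6

t_n = ⌈(n·349+315)/629⌉ for n = 0 … 109:
  n=0…9: ⌈315/629⌉=1 ⌈664/629⌉=2 ⌈1013/629⌉=2 ⌈1362/629⌉=3 ⌈1711/629⌉=3 ⌈2060/629⌉=4 ⌈2409/629⌉=4 ⌈2758/629⌉=5 ⌈3107/629⌉=5 ⌈3456/629⌉=6
  n=10…19: ⌈3805/629⌉=7 ⌈4154/629⌉=7 ⌈4503/629⌉=8 ⌈4852/629⌉=8 ⌈5201/629⌉=9 ⌈5550/629⌉=9 ⌈5899/629⌉=10 ⌈6248/629⌉=10 ⌈6597/629⌉=11 ⌈6946/629⌉=12
  n=20…29: ⌈7295/629⌉=12 ⌈7644/629⌉=13 ⌈7993/629⌉=13 ⌈8342/629⌉=14 ⌈8691/629⌉=14 ⌈9040/629⌉=15 ⌈9389/629⌉=15 ⌈9738/629⌉=16 ⌈10087/629⌉=17 ⌈10436/629⌉=17
  n=30…39: ⌈10785/629⌉=18 ⌈11134/629⌉=18 ⌈11483/629⌉=19 ⌈11832/629⌉=19 ⌈12181/629⌉=20 ⌈12530/629⌉=20 ⌈12879/629⌉=21 ⌈13228/629⌉=22 ⌈13577/629⌉=22 ⌈13926/629⌉=23
  n=40…49: ⌈14275/629⌉=23 ⌈14624/629⌉=24 ⌈14973/629⌉=24 ⌈15322/629⌉=25 ⌈15671/629⌉=25 ⌈16020/629⌉=26 ⌈16369/629⌉=27 ⌈16718/629⌉=27 ⌈17067/629⌉=28 ⌈17416/629⌉=28
  n=50…59: ⌈17765/629⌉=29 ⌈18114/629⌉=29 ⌈18463/629⌉=30 ⌈18812/629⌉=30 ⌈19161/629⌉=31 ⌈19510/629⌉=32 ⌈19859/629⌉=32 ⌈20208/629⌉=33 ⌈20557/629⌉=33 ⌈20906/629⌉=34
  n=60…69: ⌈21255/629⌉=34 ⌈21604/629⌉=35 ⌈21953/629⌉=35 ⌈22302/629⌉=36 ⌈22651/629⌉=37 ⌈23000/629⌉=37 ⌈23349/629⌉=38 ⌈23698/629⌉=38 ⌈24047/629⌉=39 ⌈24396/629⌉=39
  n=70…79: ⌈24745/629⌉=40 ⌈25094/629⌉=40 ⌈25443/629⌉=41 ⌈25792/629⌉=42 ⌈26141/629⌉=42 ⌈26490/629⌉=43 ⌈26839/629⌉=43 ⌈27188/629⌉=44 ⌈27537/629⌉=44 ⌈27886/629⌉=45
  n=80…89: ⌈28235/629⌉=45 ⌈28584/629⌉=46 ⌈28933/629⌉=46 ⌈29282/629⌉=47 ⌈29631/629⌉=48 ⌈29980/629⌉=48 ⌈30329/629⌉=49 ⌈30678/629⌉=49 ⌈31027/629⌉=50 ⌈31376/629⌉=50
  n=90…99: ⌈31725/629⌉=51 ⌈32074/629⌉=51 ⌈32423/629⌉=52 ⌈32772/629⌉=53 ⌈33121/629⌉=53 ⌈33470/629⌉=54 ⌈33819/629⌉=54 ⌈34168/629⌉=55 ⌈34517/629⌉=55 ⌈34866/629⌉=56
  n=100…109: ⌈35215/629⌉=56 ⌈35564/629⌉=57 ⌈35913/629⌉=58 ⌈36262/629⌉=58 ⌈36611/629⌉=59 ⌈36960/629⌉=59 ⌈37309/629⌉=60 ⌈37658/629⌉=60 ⌈38007/629⌉=61 ⌈38356/629⌉=61
s_n = t_(n+1) − t_n for n = 0 … 108 gives
prefix = 1010101011010101011010101011010101011010101011010101011010101011010101011010101010110101010110101010110101010
slide a length-5 window over [0..4] … [104..108] (105 windows); first occurrence of each distinct factor:
  [  0..  4] 10101
  [  1..  5] 01010
  [  5..  9] 01011
  [  6.. 10] 10110
  [  7.. 11] 01101
  [  8.. 12] 11010
  (the other 99 windows repeat one of these)
distinct factors: {01010, 01011, 01101, 10101, 10110, 11010}
count = 6  (Sturmian bound for length 5 is 6)


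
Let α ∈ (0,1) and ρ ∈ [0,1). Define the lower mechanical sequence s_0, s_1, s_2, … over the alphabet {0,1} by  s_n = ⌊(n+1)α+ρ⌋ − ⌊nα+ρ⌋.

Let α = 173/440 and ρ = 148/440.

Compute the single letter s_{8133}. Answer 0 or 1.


0

(n+1)α + ρ = (8134·173 + 148) / 440 = 1407330/440
nα + ρ     = (8133·173 + 148) / 440 = 1407157/440
⌊1407330/440⌋ = 3198,  ⌊1407157/440⌋ = 3198
s_{8133} = 3198 − 3198 = 0


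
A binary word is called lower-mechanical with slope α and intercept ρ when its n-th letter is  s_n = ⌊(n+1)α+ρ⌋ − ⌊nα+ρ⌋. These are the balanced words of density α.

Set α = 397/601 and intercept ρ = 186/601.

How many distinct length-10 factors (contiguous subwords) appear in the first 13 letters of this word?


t_n = ⌊(n·397+186)/601⌋ for n = 0 … 13:
  n=0…9: ⌊186/601⌋=0 ⌊583/601⌋=0 ⌊980/601⌋=1 ⌊1377/601⌋=2 ⌊1774/601⌋=2 ⌊2171/601⌋=3 ⌊2568/601⌋=4 ⌊2965/601⌋=4 ⌊3362/601⌋=5 ⌊3759/601⌋=6
  n=10…13: ⌊4156/601⌋=6 ⌊4553/601⌋=7 ⌊4950/601⌋=8 ⌊5347/601⌋=8
s_n = t_(n+1) − t_n for n = 0 … 12 gives
prefix = 0110110110110
slide a length-10 window over [0..9] … [3..12] (4 windows); first occurrence of each distinct factor:
  [  0..  9] 0110110110
  [  1.. 10] 1101101101
  [  2.. 11] 1011011011
  (the other 1 window repeats one of these)
distinct factors: {0110110110, 1011011011, 1101101101}
count = 3  (Sturmian bound for length 10 is 11)

3


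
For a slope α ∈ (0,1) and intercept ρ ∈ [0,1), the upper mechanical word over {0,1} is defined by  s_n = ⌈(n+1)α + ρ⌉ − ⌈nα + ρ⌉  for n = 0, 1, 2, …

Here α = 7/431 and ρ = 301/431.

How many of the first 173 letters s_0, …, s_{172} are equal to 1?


3

#1s = Σ_{n=0}^{172} s_n = Σ_{n=0}^{172} (⌈(n+1)α+ρ⌉ − ⌈nα+ρ⌉)
the sum telescopes: every ⌈nα+ρ⌉ with 0 < n < 173 appears once with + and once with −, leaving ⌈173α+ρ⌉ − ⌈0·α+ρ⌉
173α + ρ = (173·7 + 301) / 431 = 1512/431
ρ = 301/431
⌈1512/431⌉ = 4,  ⌈301/431⌉ = 1
#1s = 4 − 1 = 3


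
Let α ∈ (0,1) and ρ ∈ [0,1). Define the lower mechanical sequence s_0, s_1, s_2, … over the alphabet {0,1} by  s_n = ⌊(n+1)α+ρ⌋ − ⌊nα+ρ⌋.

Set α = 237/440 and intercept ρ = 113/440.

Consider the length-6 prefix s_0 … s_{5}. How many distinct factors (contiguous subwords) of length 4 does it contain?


2

t_n = ⌊(n·237+113)/440⌋ for n = 0 … 6:
  n=0…6: ⌊113/440⌋=0 ⌊350/440⌋=0 ⌊587/440⌋=1 ⌊824/440⌋=1 ⌊1061/440⌋=2 ⌊1298/440⌋=2 ⌊1535/440⌋=3
s_n = t_(n+1) − t_n for n = 0 … 5 gives
prefix = 010101
slide a length-4 window over [0..3] … [2..5] (3 windows); first occurrence of each distinct factor:
  [  0..  3] 0101
  [  1..  4] 1010
  (the other 1 window repeats one of these)
distinct factors: {0101, 1010}
count = 2  (Sturmian bound for length 4 is 5)


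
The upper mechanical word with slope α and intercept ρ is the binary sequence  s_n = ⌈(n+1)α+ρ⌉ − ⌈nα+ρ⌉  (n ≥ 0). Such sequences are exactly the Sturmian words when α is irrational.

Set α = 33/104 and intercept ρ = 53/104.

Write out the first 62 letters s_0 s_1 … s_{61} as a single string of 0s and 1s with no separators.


n=0: ⌈(1·33+53)/104⌉ − ⌈(0·33+53)/104⌉ = ⌈86/104⌉ − ⌈53/104⌉ = 1 − 1 = 0
n=1: ⌈(2·33+53)/104⌉ − ⌈(1·33+53)/104⌉ = ⌈119/104⌉ − ⌈86/104⌉ = 2 − 1 = 1
n=2: ⌈(3·33+53)/104⌉ − ⌈(2·33+53)/104⌉ = ⌈152/104⌉ − ⌈119/104⌉ = 2 − 2 = 0
n=3: ⌈(4·33+53)/104⌉ − ⌈(3·33+53)/104⌉ = ⌈185/104⌉ − ⌈152/104⌉ = 2 − 2 = 0
n=4: ⌈(5·33+53)/104⌉ − ⌈(4·33+53)/104⌉ = ⌈218/104⌉ − ⌈185/104⌉ = 3 − 2 = 1
n=5: ⌈(6·33+53)/104⌉ − ⌈(5·33+53)/104⌉ = ⌈251/104⌉ − ⌈218/104⌉ = 3 − 3 = 0
n=6: ⌈(7·33+53)/104⌉ − ⌈(6·33+53)/104⌉ = ⌈284/104⌉ − ⌈251/104⌉ = 3 − 3 = 0
n=7: ⌈(8·33+53)/104⌉ − ⌈(7·33+53)/104⌉ = ⌈317/104⌉ − ⌈284/104⌉ = 4 − 3 = 1
n=8: ⌈(9·33+53)/104⌉ − ⌈(8·33+53)/104⌉ = ⌈350/104⌉ − ⌈317/104⌉ = 4 − 4 = 0
n=9: ⌈(10·33+53)/104⌉ − ⌈(9·33+53)/104⌉ = ⌈383/104⌉ − ⌈350/104⌉ = 4 − 4 = 0
n=10: ⌈(11·33+53)/104⌉ − ⌈(10·33+53)/104⌉ = ⌈416/104⌉ − ⌈383/104⌉ = 4 − 4 = 0
n=11: ⌈(12·33+53)/104⌉ − ⌈(11·33+53)/104⌉ = ⌈449/104⌉ − ⌈416/104⌉ = 5 − 4 = 1
n=12: ⌈(13·33+53)/104⌉ − ⌈(12·33+53)/104⌉ = ⌈482/104⌉ − ⌈449/104⌉ = 5 − 5 = 0
n=13: ⌈(14·33+53)/104⌉ − ⌈(13·33+53)/104⌉ = ⌈515/104⌉ − ⌈482/104⌉ = 5 − 5 = 0
n=14: ⌈(15·33+53)/104⌉ − ⌈(14·33+53)/104⌉ = ⌈548/104⌉ − ⌈515/104⌉ = 6 − 5 = 1
n=15: ⌈(16·33+53)/104⌉ − ⌈(15·33+53)/104⌉ = ⌈581/104⌉ − ⌈548/104⌉ = 6 − 6 = 0
n=16: ⌈(17·33+53)/104⌉ − ⌈(16·33+53)/104⌉ = ⌈614/104⌉ − ⌈581/104⌉ = 6 − 6 = 0
n=17: ⌈(18·33+53)/104⌉ − ⌈(17·33+53)/104⌉ = ⌈647/104⌉ − ⌈614/104⌉ = 7 − 6 = 1
n=18: ⌈(19·33+53)/104⌉ − ⌈(18·33+53)/104⌉ = ⌈680/104⌉ − ⌈647/104⌉ = 7 − 7 = 0
n=19: ⌈(20·33+53)/104⌉ − ⌈(19·33+53)/104⌉ = ⌈713/104⌉ − ⌈680/104⌉ = 7 − 7 = 0
n=20: ⌈(21·33+53)/104⌉ − ⌈(20·33+53)/104⌉ = ⌈746/104⌉ − ⌈713/104⌉ = 8 − 7 = 1
n=21: ⌈(22·33+53)/104⌉ − ⌈(21·33+53)/104⌉ = ⌈779/104⌉ − ⌈746/104⌉ = 8 − 8 = 0
n=22: ⌈(23·33+53)/104⌉ − ⌈(22·33+53)/104⌉ = ⌈812/104⌉ − ⌈779/104⌉ = 8 − 8 = 0
n=23: ⌈(24·33+53)/104⌉ − ⌈(23·33+53)/104⌉ = ⌈845/104⌉ − ⌈812/104⌉ = 9 − 8 = 1
n=24: ⌈(25·33+53)/104⌉ − ⌈(24·33+53)/104⌉ = ⌈878/104⌉ − ⌈845/104⌉ = 9 − 9 = 0
n=25: ⌈(26·33+53)/104⌉ − ⌈(25·33+53)/104⌉ = ⌈911/104⌉ − ⌈878/104⌉ = 9 − 9 = 0
n=26: ⌈(27·33+53)/104⌉ − ⌈(26·33+53)/104⌉ = ⌈944/104⌉ − ⌈911/104⌉ = 10 − 9 = 1
n=27: ⌈(28·33+53)/104⌉ − ⌈(27·33+53)/104⌉ = ⌈977/104⌉ − ⌈944/104⌉ = 10 − 10 = 0
n=28: ⌈(29·33+53)/104⌉ − ⌈(28·33+53)/104⌉ = ⌈1010/104⌉ − ⌈977/104⌉ = 10 − 10 = 0
n=29: ⌈(30·33+53)/104⌉ − ⌈(29·33+53)/104⌉ = ⌈1043/104⌉ − ⌈1010/104⌉ = 11 − 10 = 1
n=30: ⌈(31·33+53)/104⌉ − ⌈(30·33+53)/104⌉ = ⌈1076/104⌉ − ⌈1043/104⌉ = 11 − 11 = 0
n=31: ⌈(32·33+53)/104⌉ − ⌈(31·33+53)/104⌉ = ⌈1109/104⌉ − ⌈1076/104⌉ = 11 − 11 = 0
n=32: ⌈(33·33+53)/104⌉ − ⌈(32·33+53)/104⌉ = ⌈1142/104⌉ − ⌈1109/104⌉ = 11 − 11 = 0
n=33: ⌈(34·33+53)/104⌉ − ⌈(33·33+53)/104⌉ = ⌈1175/104⌉ − ⌈1142/104⌉ = 12 − 11 = 1
n=34: ⌈(35·33+53)/104⌉ − ⌈(34·33+53)/104⌉ = ⌈1208/104⌉ − ⌈1175/104⌉ = 12 − 12 = 0
n=35: ⌈(36·33+53)/104⌉ − ⌈(35·33+53)/104⌉ = ⌈1241/104⌉ − ⌈1208/104⌉ = 12 − 12 = 0
n=36: ⌈(37·33+53)/104⌉ − ⌈(36·33+53)/104⌉ = ⌈1274/104⌉ − ⌈1241/104⌉ = 13 − 12 = 1
n=37: ⌈(38·33+53)/104⌉ − ⌈(37·33+53)/104⌉ = ⌈1307/104⌉ − ⌈1274/104⌉ = 13 − 13 = 0
n=38: ⌈(39·33+53)/104⌉ − ⌈(38·33+53)/104⌉ = ⌈1340/104⌉ − ⌈1307/104⌉ = 13 − 13 = 0
n=39: ⌈(40·33+53)/104⌉ − ⌈(39·33+53)/104⌉ = ⌈1373/104⌉ − ⌈1340/104⌉ = 14 − 13 = 1
n=40: ⌈(41·33+53)/104⌉ − ⌈(40·33+53)/104⌉ = ⌈1406/104⌉ − ⌈1373/104⌉ = 14 − 14 = 0
n=41: ⌈(42·33+53)/104⌉ − ⌈(41·33+53)/104⌉ = ⌈1439/104⌉ − ⌈1406/104⌉ = 14 − 14 = 0
n=42: ⌈(43·33+53)/104⌉ − ⌈(42·33+53)/104⌉ = ⌈1472/104⌉ − ⌈1439/104⌉ = 15 − 14 = 1
n=43: ⌈(44·33+53)/104⌉ − ⌈(43·33+53)/104⌉ = ⌈1505/104⌉ − ⌈1472/104⌉ = 15 − 15 = 0
n=44: ⌈(45·33+53)/104⌉ − ⌈(44·33+53)/104⌉ = ⌈1538/104⌉ − ⌈1505/104⌉ = 15 − 15 = 0
n=45: ⌈(46·33+53)/104⌉ − ⌈(45·33+53)/104⌉ = ⌈1571/104⌉ − ⌈1538/104⌉ = 16 − 15 = 1
n=46: ⌈(47·33+53)/104⌉ − ⌈(46·33+53)/104⌉ = ⌈1604/104⌉ − ⌈1571/104⌉ = 16 − 16 = 0
n=47: ⌈(48·33+53)/104⌉ − ⌈(47·33+53)/104⌉ = ⌈1637/104⌉ − ⌈1604/104⌉ = 16 − 16 = 0
n=48: ⌈(49·33+53)/104⌉ − ⌈(48·33+53)/104⌉ = ⌈1670/104⌉ − ⌈1637/104⌉ = 17 − 16 = 1
n=49: ⌈(50·33+53)/104⌉ − ⌈(49·33+53)/104⌉ = ⌈1703/104⌉ − ⌈1670/104⌉ = 17 − 17 = 0
n=50: ⌈(51·33+53)/104⌉ − ⌈(50·33+53)/104⌉ = ⌈1736/104⌉ − ⌈1703/104⌉ = 17 − 17 = 0
n=51: ⌈(52·33+53)/104⌉ − ⌈(51·33+53)/104⌉ = ⌈1769/104⌉ − ⌈1736/104⌉ = 18 − 17 = 1
n=52: ⌈(53·33+53)/104⌉ − ⌈(52·33+53)/104⌉ = ⌈1802/104⌉ − ⌈1769/104⌉ = 18 − 18 = 0
n=53: ⌈(54·33+53)/104⌉ − ⌈(53·33+53)/104⌉ = ⌈1835/104⌉ − ⌈1802/104⌉ = 18 − 18 = 0
n=54: ⌈(55·33+53)/104⌉ − ⌈(54·33+53)/104⌉ = ⌈1868/104⌉ − ⌈1835/104⌉ = 18 − 18 = 0
n=55: ⌈(56·33+53)/104⌉ − ⌈(55·33+53)/104⌉ = ⌈1901/104⌉ − ⌈1868/104⌉ = 19 − 18 = 1
n=56: ⌈(57·33+53)/104⌉ − ⌈(56·33+53)/104⌉ = ⌈1934/104⌉ − ⌈1901/104⌉ = 19 − 19 = 0
n=57: ⌈(58·33+53)/104⌉ − ⌈(57·33+53)/104⌉ = ⌈1967/104⌉ − ⌈1934/104⌉ = 19 − 19 = 0
n=58: ⌈(59·33+53)/104⌉ − ⌈(58·33+53)/104⌉ = ⌈2000/104⌉ − ⌈1967/104⌉ = 20 − 19 = 1
n=59: ⌈(60·33+53)/104⌉ − ⌈(59·33+53)/104⌉ = ⌈2033/104⌉ − ⌈2000/104⌉ = 20 − 20 = 0
n=60: ⌈(61·33+53)/104⌉ − ⌈(60·33+53)/104⌉ = ⌈2066/104⌉ − ⌈2033/104⌉ = 20 − 20 = 0
n=61: ⌈(62·33+53)/104⌉ − ⌈(61·33+53)/104⌉ = ⌈2099/104⌉ − ⌈2066/104⌉ = 21 − 20 = 1

01001001000100100100100100100100010010010010010010010001001001


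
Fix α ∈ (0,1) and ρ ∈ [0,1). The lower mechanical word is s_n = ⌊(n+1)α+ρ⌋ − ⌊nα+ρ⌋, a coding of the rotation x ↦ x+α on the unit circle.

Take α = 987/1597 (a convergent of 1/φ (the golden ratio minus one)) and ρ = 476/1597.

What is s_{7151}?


(n+1)α + ρ = (7152·987 + 476) / 1597 = 7059500/1597
nα + ρ     = (7151·987 + 476) / 1597 = 7058513/1597
⌊7059500/1597⌋ = 4420,  ⌊7058513/1597⌋ = 4419
s_{7151} = 4420 − 4419 = 1

1


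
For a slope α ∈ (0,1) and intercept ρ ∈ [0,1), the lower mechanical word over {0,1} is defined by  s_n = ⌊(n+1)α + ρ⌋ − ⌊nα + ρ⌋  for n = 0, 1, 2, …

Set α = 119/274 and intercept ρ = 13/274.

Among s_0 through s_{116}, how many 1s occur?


50

#1s = Σ_{n=0}^{116} s_n = Σ_{n=0}^{116} (⌊(n+1)α+ρ⌋ − ⌊nα+ρ⌋)
the sum telescopes: every ⌊nα+ρ⌋ with 0 < n < 117 appears once with + and once with −, leaving ⌊117α+ρ⌋ − ⌊0·α+ρ⌋
117α + ρ = (117·119 + 13) / 274 = 13936/274
ρ = 13/274
⌊13936/274⌋ = 50,  ⌊13/274⌋ = 0
#1s = 50 − 0 = 50


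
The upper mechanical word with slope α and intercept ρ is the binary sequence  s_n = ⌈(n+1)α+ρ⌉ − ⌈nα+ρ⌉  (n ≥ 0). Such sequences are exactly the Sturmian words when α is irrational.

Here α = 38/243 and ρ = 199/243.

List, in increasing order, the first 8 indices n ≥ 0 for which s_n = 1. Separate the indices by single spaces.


1 7 13 20 26 33 39 45

n=0: ⌈237/243⌉−⌈199/243⌉ = 1−1 = 0
n=1: ⌈275/243⌉−⌈237/243⌉ = 2−1 = 1  ← one
n=2: ⌈313/243⌉−⌈275/243⌉ = 2−2 = 0
n=3: ⌈351/243⌉−⌈313/243⌉ = 2−2 = 0
n=4: ⌈389/243⌉−⌈351/243⌉ = 2−2 = 0
n=5: ⌈427/243⌉−⌈389/243⌉ = 2−2 = 0
n=6: ⌈465/243⌉−⌈427/243⌉ = 2−2 = 0
n=7: ⌈503/243⌉−⌈465/243⌉ = 3−2 = 1  ← one
n=8: ⌈541/243⌉−⌈503/243⌉ = 3−3 = 0
n=9: ⌈579/243⌉−⌈541/243⌉ = 3−3 = 0
n=10: ⌈617/243⌉−⌈579/243⌉ = 3−3 = 0
n=11: ⌈655/243⌉−⌈617/243⌉ = 3−3 = 0
n=12: ⌈693/243⌉−⌈655/243⌉ = 3−3 = 0
n=13: ⌈731/243⌉−⌈693/243⌉ = 4−3 = 1  ← one
n=14: ⌈769/243⌉−⌈731/243⌉ = 4−4 = 0
n=15: ⌈807/243⌉−⌈769/243⌉ = 4−4 = 0
n=16: ⌈845/243⌉−⌈807/243⌉ = 4−4 = 0
n=17: ⌈883/243⌉−⌈845/243⌉ = 4−4 = 0
n=18: ⌈921/243⌉−⌈883/243⌉ = 4−4 = 0
n=19: ⌈959/243⌉−⌈921/243⌉ = 4−4 = 0
n=20: ⌈997/243⌉−⌈959/243⌉ = 5−4 = 1  ← one
n=21: ⌈1035/243⌉−⌈997/243⌉ = 5−5 = 0
n=22: ⌈1073/243⌉−⌈1035/243⌉ = 5−5 = 0
n=23: ⌈1111/243⌉−⌈1073/243⌉ = 5−5 = 0
n=24: ⌈1149/243⌉−⌈1111/243⌉ = 5−5 = 0
n=25: ⌈1187/243⌉−⌈1149/243⌉ = 5−5 = 0
n=26: ⌈1225/243⌉−⌈1187/243⌉ = 6−5 = 1  ← one
n=27: ⌈1263/243⌉−⌈1225/243⌉ = 6−6 = 0
n=28: ⌈1301/243⌉−⌈1263/243⌉ = 6−6 = 0
n=29: ⌈1339/243⌉−⌈1301/243⌉ = 6−6 = 0
n=30: ⌈1377/243⌉−⌈1339/243⌉ = 6−6 = 0
n=31: ⌈1415/243⌉−⌈1377/243⌉ = 6−6 = 0
n=32: ⌈1453/243⌉−⌈1415/243⌉ = 6−6 = 0
n=33: ⌈1491/243⌉−⌈1453/243⌉ = 7−6 = 1  ← one
n=34: ⌈1529/243⌉−⌈1491/243⌉ = 7−7 = 0
n=35: ⌈1567/243⌉−⌈1529/243⌉ = 7−7 = 0
n=36: ⌈1605/243⌉−⌈1567/243⌉ = 7−7 = 0
n=37: ⌈1643/243⌉−⌈1605/243⌉ = 7−7 = 0
n=38: ⌈1681/243⌉−⌈1643/243⌉ = 7−7 = 0
n=39: ⌈1719/243⌉−⌈1681/243⌉ = 8−7 = 1  ← one
n=40: ⌈1757/243⌉−⌈1719/243⌉ = 8−8 = 0
n=41: ⌈1795/243⌉−⌈1757/243⌉ = 8−8 = 0
n=42: ⌈1833/243⌉−⌈1795/243⌉ = 8−8 = 0
n=43: ⌈1871/243⌉−⌈1833/243⌉ = 8−8 = 0
n=44: ⌈1909/243⌉−⌈1871/243⌉ = 8−8 = 0
n=45: ⌈1947/243⌉−⌈1909/243⌉ = 9−8 = 1  ← one
positions of the first 8 ones: 1 7 13 20 26 33 39 45


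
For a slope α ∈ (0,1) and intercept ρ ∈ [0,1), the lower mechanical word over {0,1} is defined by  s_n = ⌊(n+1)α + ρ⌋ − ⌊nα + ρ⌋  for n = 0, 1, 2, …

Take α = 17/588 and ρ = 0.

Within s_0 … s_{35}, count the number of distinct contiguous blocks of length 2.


t_n = ⌊(n·17)/588⌋ for n = 0 … 36:
  n=0…9: ⌊0/588⌋=0 ⌊17/588⌋=0 ⌊34/588⌋=0 ⌊51/588⌋=0 ⌊68/588⌋=0 ⌊85/588⌋=0 ⌊102/588⌋=0 ⌊119/588⌋=0 ⌊136/588⌋=0 ⌊153/588⌋=0
  n=10…19: ⌊170/588⌋=0 ⌊187/588⌋=0 ⌊204/588⌋=0 ⌊221/588⌋=0 ⌊238/588⌋=0 ⌊255/588⌋=0 ⌊272/588⌋=0 ⌊289/588⌋=0 ⌊306/588⌋=0 ⌊323/588⌋=0
  n=20…29: ⌊340/588⌋=0 ⌊357/588⌋=0 ⌊374/588⌋=0 ⌊391/588⌋=0 ⌊408/588⌋=0 ⌊425/588⌋=0 ⌊442/588⌋=0 ⌊459/588⌋=0 ⌊476/588⌋=0 ⌊493/588⌋=0
  n=30…36: ⌊510/588⌋=0 ⌊527/588⌋=0 ⌊544/588⌋=0 ⌊561/588⌋=0 ⌊578/588⌋=0 ⌊595/588⌋=1 ⌊612/588⌋=1
s_n = t_(n+1) − t_n for n = 0 … 35 gives
prefix = 000000000000000000000000000000000010
slide a length-2 window over [0..1] … [34..35] (35 windows); first occurrence of each distinct factor:
  [  0..  1] 00
  [ 33.. 34] 01
  [ 34.. 35] 10
  (the other 32 windows repeat one of these)
distinct factors: {00, 01, 10}
count = 3  (Sturmian bound for length 2 is 3)

3


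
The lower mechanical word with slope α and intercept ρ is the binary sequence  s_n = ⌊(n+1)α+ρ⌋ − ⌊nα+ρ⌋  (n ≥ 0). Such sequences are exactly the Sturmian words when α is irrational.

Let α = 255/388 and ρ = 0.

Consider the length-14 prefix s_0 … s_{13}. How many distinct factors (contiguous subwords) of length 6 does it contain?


t_n = ⌊(n·255)/388⌋ for n = 0 … 14:
  n=0…9: ⌊0/388⌋=0 ⌊255/388⌋=0 ⌊510/388⌋=1 ⌊765/388⌋=1 ⌊1020/388⌋=2 ⌊1275/388⌋=3 ⌊1530/388⌋=3 ⌊1785/388⌋=4 ⌊2040/388⌋=5 ⌊2295/388⌋=5
  n=10…14: ⌊2550/388⌋=6 ⌊2805/388⌋=7 ⌊3060/388⌋=7 ⌊3315/388⌋=8 ⌊3570/388⌋=9
s_n = t_(n+1) − t_n for n = 0 … 13 gives
prefix = 01011011011011
slide a length-6 window over [0..5] … [8..13] (9 windows); first occurrence of each distinct factor:
  [  0..  5] 010110
  [  1..  6] 101101
  [  2..  7] 011011
  [  3..  8] 110110
  (the other 5 windows repeat one of these)
distinct factors: {010110, 011011, 101101, 110110}
count = 4  (Sturmian bound for length 6 is 7)

4


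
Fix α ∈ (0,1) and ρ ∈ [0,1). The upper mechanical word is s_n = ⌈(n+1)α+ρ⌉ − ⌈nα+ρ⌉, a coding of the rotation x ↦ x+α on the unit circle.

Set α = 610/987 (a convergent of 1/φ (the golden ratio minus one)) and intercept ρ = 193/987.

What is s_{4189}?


(n+1)α + ρ = (4190·610 + 193) / 987 = 2556093/987
nα + ρ     = (4189·610 + 193) / 987 = 2555483/987
⌈2556093/987⌉ = 2590,  ⌈2555483/987⌉ = 2590
s_{4189} = 2590 − 2590 = 0

0


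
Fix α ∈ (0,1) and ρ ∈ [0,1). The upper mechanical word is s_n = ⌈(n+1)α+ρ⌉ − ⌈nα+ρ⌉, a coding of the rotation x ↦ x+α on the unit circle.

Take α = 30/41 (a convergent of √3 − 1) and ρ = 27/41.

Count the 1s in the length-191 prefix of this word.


#1s = Σ_{n=0}^{190} s_n = Σ_{n=0}^{190} (⌈(n+1)α+ρ⌉ − ⌈nα+ρ⌉)
the sum telescopes: every ⌈nα+ρ⌉ with 0 < n < 191 appears once with + and once with −, leaving ⌈191α+ρ⌉ − ⌈0·α+ρ⌉
191α + ρ = (191·30 + 27) / 41 = 5757/41
ρ = 27/41
⌈5757/41⌉ = 141,  ⌈27/41⌉ = 1
#1s = 141 − 1 = 140

140


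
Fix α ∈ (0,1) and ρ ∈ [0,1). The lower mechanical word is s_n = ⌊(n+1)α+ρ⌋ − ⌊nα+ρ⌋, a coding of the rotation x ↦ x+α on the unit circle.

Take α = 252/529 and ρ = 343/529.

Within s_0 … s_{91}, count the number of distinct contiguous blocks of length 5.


6

t_n = ⌊(n·252+343)/529⌋ for n = 0 … 92:
  n=0…9: ⌊343/529⌋=0 ⌊595/529⌋=1 ⌊847/529⌋=1 ⌊1099/529⌋=2 ⌊1351/529⌋=2 ⌊1603/529⌋=3 ⌊1855/529⌋=3 ⌊2107/529⌋=3 ⌊2359/529⌋=4 ⌊2611/529⌋=4
  n=10…19: ⌊2863/529⌋=5 ⌊3115/529⌋=5 ⌊3367/529⌋=6 ⌊3619/529⌋=6 ⌊3871/529⌋=7 ⌊4123/529⌋=7 ⌊4375/529⌋=8 ⌊4627/529⌋=8 ⌊4879/529⌋=9 ⌊5131/529⌋=9
  n=20…29: ⌊5383/529⌋=10 ⌊5635/529⌋=10 ⌊5887/529⌋=11 ⌊6139/529⌋=11 ⌊6391/529⌋=12 ⌊6643/529⌋=12 ⌊6895/529⌋=13 ⌊7147/529⌋=13 ⌊7399/529⌋=13 ⌊7651/529⌋=14
  n=30…39: ⌊7903/529⌋=14 ⌊8155/529⌋=15 ⌊8407/529⌋=15 ⌊8659/529⌋=16 ⌊8911/529⌋=16 ⌊9163/529⌋=17 ⌊9415/529⌋=17 ⌊9667/529⌋=18 ⌊9919/529⌋=18 ⌊10171/529⌋=19
  n=40…49: ⌊10423/529⌋=19 ⌊10675/529⌋=20 ⌊10927/529⌋=20 ⌊11179/529⌋=21 ⌊11431/529⌋=21 ⌊11683/529⌋=22 ⌊11935/529⌋=22 ⌊12187/529⌋=23 ⌊12439/529⌋=23 ⌊12691/529⌋=23
  n=50…59: ⌊12943/529⌋=24 ⌊13195/529⌋=24 ⌊13447/529⌋=25 ⌊13699/529⌋=25 ⌊13951/529⌋=26 ⌊14203/529⌋=26 ⌊14455/529⌋=27 ⌊14707/529⌋=27 ⌊14959/529⌋=28 ⌊15211/529⌋=28
  n=60…69: ⌊15463/529⌋=29 ⌊15715/529⌋=29 ⌊15967/529⌋=30 ⌊16219/529⌋=30 ⌊16471/529⌋=31 ⌊16723/529⌋=31 ⌊16975/529⌋=32 ⌊17227/529⌋=32 ⌊17479/529⌋=33 ⌊17731/529⌋=33
  n=70…79: ⌊17983/529⌋=33 ⌊18235/529⌋=34 ⌊18487/529⌋=34 ⌊18739/529⌋=35 ⌊18991/529⌋=35 ⌊19243/529⌋=36 ⌊19495/529⌋=36 ⌊19747/529⌋=37 ⌊19999/529⌋=37 ⌊20251/529⌋=38
  n=80…89: ⌊20503/529⌋=38 ⌊20755/529⌋=39 ⌊21007/529⌋=39 ⌊21259/529⌋=40 ⌊21511/529⌋=40 ⌊21763/529⌋=41 ⌊22015/529⌋=41 ⌊22267/529⌋=42 ⌊22519/529⌋=42 ⌊22771/529⌋=43
  n=90…92: ⌊23023/529⌋=43 ⌊23275/529⌋=43 ⌊23527/529⌋=44
s_n = t_(n+1) − t_n for n = 0 … 91 gives
prefix = 10101001010101010101010101001010101010101010101001010101010101010101001010101010101010101001
slide a length-5 window over [0..4] … [87..91] (88 windows); first occurrence of each distinct factor:
  [  0..  4] 10101
  [  1..  5] 01010
  [  2..  6] 10100
  [  3..  7] 01001
  [  4..  8] 10010
  [  5..  9] 00101
  (the other 82 windows repeat one of these)
distinct factors: {00101, 01001, 01010, 10010, 10100, 10101}
count = 6  (Sturmian bound for length 5 is 6)


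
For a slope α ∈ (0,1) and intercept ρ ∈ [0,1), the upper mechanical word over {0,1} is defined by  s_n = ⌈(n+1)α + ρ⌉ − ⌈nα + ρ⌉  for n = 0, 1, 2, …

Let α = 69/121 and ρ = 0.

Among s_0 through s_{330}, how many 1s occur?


189

#1s = Σ_{n=0}^{330} s_n = Σ_{n=0}^{330} (⌈(n+1)α+ρ⌉ − ⌈nα+ρ⌉)
the sum telescopes: every ⌈nα+ρ⌉ with 0 < n < 331 appears once with + and once with −, leaving ⌈331α+ρ⌉ − ⌈0·α+ρ⌉
331α + ρ = (331·69) / 121 = 22839/121
ρ = 0/121
⌈22839/121⌉ = 189,  ⌈0/121⌉ = 0
#1s = 189 − 0 = 189


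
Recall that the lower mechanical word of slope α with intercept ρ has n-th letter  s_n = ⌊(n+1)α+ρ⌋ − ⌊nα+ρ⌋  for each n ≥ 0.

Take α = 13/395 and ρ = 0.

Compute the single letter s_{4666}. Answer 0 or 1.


0

(n+1)α + ρ = (4667·13) / 395 = 60671/395
nα + ρ     = (4666·13) / 395 = 60658/395
⌊60671/395⌋ = 153,  ⌊60658/395⌋ = 153
s_{4666} = 153 − 153 = 0


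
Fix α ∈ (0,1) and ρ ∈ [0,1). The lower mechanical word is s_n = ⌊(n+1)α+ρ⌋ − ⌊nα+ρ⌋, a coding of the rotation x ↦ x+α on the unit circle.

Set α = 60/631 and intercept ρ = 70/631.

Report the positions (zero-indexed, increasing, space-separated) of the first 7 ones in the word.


n=0: ⌊130/631⌋−⌊70/631⌋ = 0−0 = 0
n=1: ⌊190/631⌋−⌊130/631⌋ = 0−0 = 0
  …
n=9: ⌊670/631⌋−⌊610/631⌋ = 1−0 = 1  ← one
n=10: ⌊730/631⌋−⌊670/631⌋ = 1−1 = 0
n=11: ⌊790/631⌋−⌊730/631⌋ = 1−1 = 0
  …
n=19: ⌊1270/631⌋−⌊1210/631⌋ = 2−1 = 1  ← one
n=20: ⌊1330/631⌋−⌊1270/631⌋ = 2−2 = 0
n=21: ⌊1390/631⌋−⌊1330/631⌋ = 2−2 = 0
  …
n=30: ⌊1930/631⌋−⌊1870/631⌋ = 3−2 = 1  ← one
n=31: ⌊1990/631⌋−⌊1930/631⌋ = 3−3 = 0
n=32: ⌊2050/631⌋−⌊1990/631⌋ = 3−3 = 0
  …
n=40: ⌊2530/631⌋−⌊2470/631⌋ = 4−3 = 1  ← one
n=41: ⌊2590/631⌋−⌊2530/631⌋ = 4−4 = 0
n=42: ⌊2650/631⌋−⌊2590/631⌋ = 4−4 = 0
  …
n=51: ⌊3190/631⌋−⌊3130/631⌋ = 5−4 = 1  ← one
n=52: ⌊3250/631⌋−⌊3190/631⌋ = 5−5 = 0
n=53: ⌊3310/631⌋−⌊3250/631⌋ = 5−5 = 0
  …
n=61: ⌊3790/631⌋−⌊3730/631⌋ = 6−5 = 1  ← one
n=62: ⌊3850/631⌋−⌊3790/631⌋ = 6−6 = 0
n=63: ⌊3910/631⌋−⌊3850/631⌋ = 6−6 = 0
  …
n=72: ⌊4450/631⌋−⌊4390/631⌋ = 7−6 = 1  ← one
positions of the first 7 ones: 9 19 30 40 51 61 72

9 19 30 40 51 61 72


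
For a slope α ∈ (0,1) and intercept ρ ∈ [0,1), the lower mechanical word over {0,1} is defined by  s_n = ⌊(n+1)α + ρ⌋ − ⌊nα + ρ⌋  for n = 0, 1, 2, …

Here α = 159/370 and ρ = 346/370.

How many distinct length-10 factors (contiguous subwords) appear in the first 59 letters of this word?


t_n = ⌊(n·159+346)/370⌋ for n = 0 … 59:
  n=0…9: ⌊346/370⌋=0 ⌊505/370⌋=1 ⌊664/370⌋=1 ⌊823/370⌋=2 ⌊982/370⌋=2 ⌊1141/370⌋=3 ⌊1300/370⌋=3 ⌊1459/370⌋=3 ⌊1618/370⌋=4 ⌊1777/370⌋=4
  n=10…19: ⌊1936/370⌋=5 ⌊2095/370⌋=5 ⌊2254/370⌋=6 ⌊2413/370⌋=6 ⌊2572/370⌋=6 ⌊2731/370⌋=7 ⌊2890/370⌋=7 ⌊3049/370⌋=8 ⌊3208/370⌋=8 ⌊3367/370⌋=9
  n=20…29: ⌊3526/370⌋=9 ⌊3685/370⌋=9 ⌊3844/370⌋=10 ⌊4003/370⌋=10 ⌊4162/370⌋=11 ⌊4321/370⌋=11 ⌊4480/370⌋=12 ⌊4639/370⌋=12 ⌊4798/370⌋=12 ⌊4957/370⌋=13
  n=30…39: ⌊5116/370⌋=13 ⌊5275/370⌋=14 ⌊5434/370⌋=14 ⌊5593/370⌋=15 ⌊5752/370⌋=15 ⌊5911/370⌋=15 ⌊6070/370⌋=16 ⌊6229/370⌋=16 ⌊6388/370⌋=17 ⌊6547/370⌋=17
  n=40…49: ⌊6706/370⌋=18 ⌊6865/370⌋=18 ⌊7024/370⌋=18 ⌊7183/370⌋=19 ⌊7342/370⌋=19 ⌊7501/370⌋=20 ⌊7660/370⌋=20 ⌊7819/370⌋=21 ⌊7978/370⌋=21 ⌊8137/370⌋=21
  n=50…59: ⌊8296/370⌋=22 ⌊8455/370⌋=22 ⌊8614/370⌋=23 ⌊8773/370⌋=23 ⌊8932/370⌋=24 ⌊9091/370⌋=24 ⌊9250/370⌋=25 ⌊9409/370⌋=25 ⌊9568/370⌋=25 ⌊9727/370⌋=26
s_n = t_(n+1) − t_n for n = 0 … 58 gives
prefix = 10101001010100101010010101001010100101010010101001010101001
slide a length-10 window over [0..9] … [49..58] (50 windows); first occurrence of each distinct factor:
  [  0..  9] 1010100101
  [  1.. 10] 0101001010
  [  2.. 11] 1010010101
  [  3.. 12] 0100101010
  [  4.. 13] 1001010100
  [  5.. 14] 0010101001
  [  6.. 15] 0101010010
  [ 46.. 55] 1001010101
  [ 47.. 56] 0010101010
  [ 48.. 57] 0101010100
  [ 49.. 58] 1010101001
  (the other 39 windows repeat one of these)
distinct factors: {0010101001, 0010101010, 0100101010, 0101001010, 0101010010, 0101010100, 1001010100, 1001010101, 1010010101, 1010100101, 1010101001}
count = 11  (Sturmian bound for length 10 is 11)

11


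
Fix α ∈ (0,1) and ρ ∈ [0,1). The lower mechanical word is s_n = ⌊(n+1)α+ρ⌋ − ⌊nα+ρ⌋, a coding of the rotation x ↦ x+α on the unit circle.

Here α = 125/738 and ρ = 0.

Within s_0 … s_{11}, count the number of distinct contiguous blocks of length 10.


3

t_n = ⌊(n·125)/738⌋ for n = 0 … 12:
  n=0…9: ⌊0/738⌋=0 ⌊125/738⌋=0 ⌊250/738⌋=0 ⌊375/738⌋=0 ⌊500/738⌋=0 ⌊625/738⌋=0 ⌊750/738⌋=1 ⌊875/738⌋=1 ⌊1000/738⌋=1 ⌊1125/738⌋=1
  n=10…12: ⌊1250/738⌋=1 ⌊1375/738⌋=1 ⌊1500/738⌋=2
s_n = t_(n+1) − t_n for n = 0 … 11 gives
prefix = 000001000001
slide a length-10 window over [0..9] … [2..11] (3 windows); first occurrence of each distinct factor:
  [  0..  9] 0000010000
  [  1.. 10] 0000100000
  [  2.. 11] 0001000001
distinct factors: {0000010000, 0000100000, 0001000001}
count = 3  (Sturmian bound for length 10 is 11)


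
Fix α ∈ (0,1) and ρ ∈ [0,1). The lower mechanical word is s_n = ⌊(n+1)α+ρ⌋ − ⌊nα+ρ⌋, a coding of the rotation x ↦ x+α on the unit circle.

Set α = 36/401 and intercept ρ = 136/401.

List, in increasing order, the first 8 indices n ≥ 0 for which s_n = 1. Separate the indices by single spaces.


7 18 29 40 51 63 74 85

n=0: ⌊172/401⌋−⌊136/401⌋ = 0−0 = 0
n=1: ⌊208/401⌋−⌊172/401⌋ = 0−0 = 0
  …
n=7: ⌊424/401⌋−⌊388/401⌋ = 1−0 = 1  ← one
n=8: ⌊460/401⌋−⌊424/401⌋ = 1−1 = 0
n=9: ⌊496/401⌋−⌊460/401⌋ = 1−1 = 0
  …
n=18: ⌊820/401⌋−⌊784/401⌋ = 2−1 = 1  ← one
n=19: ⌊856/401⌋−⌊820/401⌋ = 2−2 = 0
n=20: ⌊892/401⌋−⌊856/401⌋ = 2−2 = 0
  …
n=29: ⌊1216/401⌋−⌊1180/401⌋ = 3−2 = 1  ← one
n=30: ⌊1252/401⌋−⌊1216/401⌋ = 3−3 = 0
n=31: ⌊1288/401⌋−⌊1252/401⌋ = 3−3 = 0
  …
n=40: ⌊1612/401⌋−⌊1576/401⌋ = 4−3 = 1  ← one
n=41: ⌊1648/401⌋−⌊1612/401⌋ = 4−4 = 0
n=42: ⌊1684/401⌋−⌊1648/401⌋ = 4−4 = 0
  …
n=51: ⌊2008/401⌋−⌊1972/401⌋ = 5−4 = 1  ← one
n=52: ⌊2044/401⌋−⌊2008/401⌋ = 5−5 = 0
n=53: ⌊2080/401⌋−⌊2044/401⌋ = 5−5 = 0
  …
n=63: ⌊2440/401⌋−⌊2404/401⌋ = 6−5 = 1  ← one
n=64: ⌊2476/401⌋−⌊2440/401⌋ = 6−6 = 0
n=65: ⌊2512/401⌋−⌊2476/401⌋ = 6−6 = 0
  …
n=74: ⌊2836/401⌋−⌊2800/401⌋ = 7−6 = 1  ← one
n=75: ⌊2872/401⌋−⌊2836/401⌋ = 7−7 = 0
n=76: ⌊2908/401⌋−⌊2872/401⌋ = 7−7 = 0
  …
n=85: ⌊3232/401⌋−⌊3196/401⌋ = 8−7 = 1  ← one
positions of the first 8 ones: 7 18 29 40 51 63 74 85


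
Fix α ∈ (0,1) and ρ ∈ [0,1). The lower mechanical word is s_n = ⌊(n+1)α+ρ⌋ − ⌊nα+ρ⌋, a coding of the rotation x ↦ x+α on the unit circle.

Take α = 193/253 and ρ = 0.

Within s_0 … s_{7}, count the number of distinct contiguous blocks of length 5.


t_n = ⌊(n·193)/253⌋ for n = 0 … 8:
  n=0…8: ⌊0/253⌋=0 ⌊193/253⌋=0 ⌊386/253⌋=1 ⌊579/253⌋=2 ⌊772/253⌋=3 ⌊965/253⌋=3 ⌊1158/253⌋=4 ⌊1351/253⌋=5 ⌊1544/253⌋=6
s_n = t_(n+1) − t_n for n = 0 … 7 gives
prefix = 01110111
slide a length-5 window over [0..4] … [3..7] (4 windows); first occurrence of each distinct factor:
  [  0..  4] 01110
  [  1..  5] 11101
  [  2..  6] 11011
  [  3..  7] 10111
distinct factors: {01110, 10111, 11011, 11101}
count = 4  (Sturmian bound for length 5 is 6)

4


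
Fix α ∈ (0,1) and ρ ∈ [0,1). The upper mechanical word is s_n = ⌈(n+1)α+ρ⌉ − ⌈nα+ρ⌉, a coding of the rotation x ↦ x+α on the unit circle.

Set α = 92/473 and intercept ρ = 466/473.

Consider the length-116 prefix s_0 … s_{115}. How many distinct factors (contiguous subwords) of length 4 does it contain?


5

t_n = ⌈(n·92+466)/473⌉ for n = 0 … 116:
  n=0…9: ⌈466/473⌉=1 ⌈558/473⌉=2 ⌈650/473⌉=2 ⌈742/473⌉=2 ⌈834/473⌉=2 ⌈926/473⌉=2 ⌈1018/473⌉=3 ⌈1110/473⌉=3 ⌈1202/473⌉=3 ⌈1294/473⌉=3
  n=10…19: ⌈1386/473⌉=3 ⌈1478/473⌉=4 ⌈1570/473⌉=4 ⌈1662/473⌉=4 ⌈1754/473⌉=4 ⌈1846/473⌉=4 ⌈1938/473⌉=5 ⌈2030/473⌉=5 ⌈2122/473⌉=5 ⌈2214/473⌉=5
  n=20…29: ⌈2306/473⌉=5 ⌈2398/473⌉=6 ⌈2490/473⌉=6 ⌈2582/473⌉=6 ⌈2674/473⌉=6 ⌈2766/473⌉=6 ⌈2858/473⌉=7 ⌈2950/473⌉=7 ⌈3042/473⌉=7 ⌈3134/473⌉=7
  n=30…39: ⌈3226/473⌉=7 ⌈3318/473⌉=8 ⌈3410/473⌉=8 ⌈3502/473⌉=8 ⌈3594/473⌉=8 ⌈3686/473⌉=8 ⌈3778/473⌉=8 ⌈3870/473⌉=9 ⌈3962/473⌉=9 ⌈4054/473⌉=9
  n=40…49: ⌈4146/473⌉=9 ⌈4238/473⌉=9 ⌈4330/473⌉=10 ⌈4422/473⌉=10 ⌈4514/473⌉=10 ⌈4606/473⌉=10 ⌈4698/473⌉=10 ⌈4790/473⌉=11 ⌈4882/473⌉=11 ⌈4974/473⌉=11
  n=50…59: ⌈5066/473⌉=11 ⌈5158/473⌉=11 ⌈5250/473⌉=12 ⌈5342/473⌉=12 ⌈5434/473⌉=12 ⌈5526/473⌉=12 ⌈5618/473⌉=12 ⌈5710/473⌉=13 ⌈5802/473⌉=13 ⌈5894/473⌉=13
  n=60…69: ⌈5986/473⌉=13 ⌈6078/473⌉=13 ⌈6170/473⌉=14 ⌈6262/473⌉=14 ⌈6354/473⌉=14 ⌈6446/473⌉=14 ⌈6538/473⌉=14 ⌈6630/473⌉=15 ⌈6722/473⌉=15 ⌈6814/473⌉=15
  n=70…79: ⌈6906/473⌉=15 ⌈6998/473⌉=15 ⌈7090/473⌉=15 ⌈7182/473⌉=16 ⌈7274/473⌉=16 ⌈7366/473⌉=16 ⌈7458/473⌉=16 ⌈7550/473⌉=16 ⌈7642/473⌉=17 ⌈7734/473⌉=17
  n=80…89: ⌈7826/473⌉=17 ⌈7918/473⌉=17 ⌈8010/473⌉=17 ⌈8102/473⌉=18 ⌈8194/473⌉=18 ⌈8286/473⌉=18 ⌈8378/473⌉=18 ⌈8470/473⌉=18 ⌈8562/473⌉=19 ⌈8654/473⌉=19
  n=90…99: ⌈8746/473⌉=19 ⌈8838/473⌉=19 ⌈8930/473⌉=19 ⌈9022/473⌉=20 ⌈9114/473⌉=20 ⌈9206/473⌉=20 ⌈9298/473⌉=20 ⌈9390/473⌉=20 ⌈9482/473⌉=21 ⌈9574/473⌉=21
  n=100…109: ⌈9666/473⌉=21 ⌈9758/473⌉=21 ⌈9850/473⌉=21 ⌈9942/473⌉=22 ⌈10034/473⌉=22 ⌈10126/473⌉=22 ⌈10218/473⌉=22 ⌈10310/473⌉=22 ⌈10402/473⌉=22 ⌈10494/473⌉=23
  n=110…116: ⌈10586/473⌉=23 ⌈10678/473⌉=23 ⌈10770/473⌉=23 ⌈10862/473⌉=23 ⌈10954/473⌉=24 ⌈11046/473⌉=24 ⌈11138/473⌉=24
s_n = t_(n+1) − t_n for n = 0 … 115 gives
prefix = 10000100001000010000100001000010000010000100001000010000100001000010000010000100001000010000100001000010000010000100
slide a length-4 window over [0..3] … [112..115] (113 windows); first occurrence of each distinct factor:
  [  0..  3] 1000
  [  1..  4] 0000
  [  2..  5] 0001
  [  3..  6] 0010
  [  4..  7] 0100
  (the other 108 windows repeat one of these)
distinct factors: {0000, 0001, 0010, 0100, 1000}
count = 5  (Sturmian bound for length 4 is 5)


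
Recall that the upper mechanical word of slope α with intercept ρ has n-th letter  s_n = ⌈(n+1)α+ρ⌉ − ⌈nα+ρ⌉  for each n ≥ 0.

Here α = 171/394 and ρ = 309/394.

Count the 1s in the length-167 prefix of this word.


#1s = Σ_{n=0}^{166} s_n = Σ_{n=0}^{166} (⌈(n+1)α+ρ⌉ − ⌈nα+ρ⌉)
the sum telescopes: every ⌈nα+ρ⌉ with 0 < n < 167 appears once with + and once with −, leaving ⌈167α+ρ⌉ − ⌈0·α+ρ⌉
167α + ρ = (167·171 + 309) / 394 = 28866/394
ρ = 309/394
⌈28866/394⌉ = 74,  ⌈309/394⌉ = 1
#1s = 74 − 1 = 73

73


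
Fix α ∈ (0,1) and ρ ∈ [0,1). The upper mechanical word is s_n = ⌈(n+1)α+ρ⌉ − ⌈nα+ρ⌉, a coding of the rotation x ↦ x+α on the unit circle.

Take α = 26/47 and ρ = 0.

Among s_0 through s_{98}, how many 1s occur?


#1s = Σ_{n=0}^{98} s_n = Σ_{n=0}^{98} (⌈(n+1)α+ρ⌉ − ⌈nα+ρ⌉)
the sum telescopes: every ⌈nα+ρ⌉ with 0 < n < 99 appears once with + and once with −, leaving ⌈99α+ρ⌉ − ⌈0·α+ρ⌉
99α + ρ = (99·26) / 47 = 2574/47
ρ = 0/47
⌈2574/47⌉ = 55,  ⌈0/47⌉ = 0
#1s = 55 − 0 = 55

55


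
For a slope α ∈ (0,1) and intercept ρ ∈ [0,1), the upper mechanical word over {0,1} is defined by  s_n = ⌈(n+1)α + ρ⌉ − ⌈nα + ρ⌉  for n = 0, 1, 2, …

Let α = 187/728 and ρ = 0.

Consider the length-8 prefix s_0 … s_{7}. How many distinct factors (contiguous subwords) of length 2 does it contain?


3

t_n = ⌈(n·187)/728⌉ for n = 0 … 8:
  n=0…8: ⌈0/728⌉=0 ⌈187/728⌉=1 ⌈374/728⌉=1 ⌈561/728⌉=1 ⌈748/728⌉=2 ⌈935/728⌉=2 ⌈1122/728⌉=2 ⌈1309/728⌉=2 ⌈1496/728⌉=3
s_n = t_(n+1) − t_n for n = 0 … 7 gives
prefix = 10010001
slide a length-2 window over [0..1] … [6..7] (7 windows); first occurrence of each distinct factor:
  [  0..  1] 10
  [  1..  2] 00
  [  2..  3] 01
  (the other 4 windows repeat one of these)
distinct factors: {00, 01, 10}
count = 3  (Sturmian bound for length 2 is 3)
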